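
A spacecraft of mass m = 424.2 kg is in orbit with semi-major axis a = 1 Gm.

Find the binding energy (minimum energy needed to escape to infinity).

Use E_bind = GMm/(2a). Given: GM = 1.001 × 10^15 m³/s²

Convert to SI: a = 1 Gm = 1e+09 m.
Total orbital energy is E = −GMm/(2a); binding energy is E_bind = −E = GMm/(2a).
E_bind = 1.001e+15 · 424.2 / (2 · 1e+09) J ≈ 2.123e+08 J = 212.3 MJ.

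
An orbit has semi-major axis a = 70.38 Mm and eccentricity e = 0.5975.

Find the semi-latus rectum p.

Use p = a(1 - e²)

Convert to SI: a = 70.38 Mm = 7.038e+07 m.
p = a (1 − e²).
p = 7.038e+07 · (1 − (0.5975)²) = 7.038e+07 · 0.642994 ≈ 4.525e+07 m = 45.25 Mm.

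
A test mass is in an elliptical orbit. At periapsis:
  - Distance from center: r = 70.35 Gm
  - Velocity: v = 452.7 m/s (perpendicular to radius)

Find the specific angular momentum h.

Convert to SI: r = 70.35 Gm = 7.035e+10 m.
With v perpendicular to r, h = r · v.
h = 7.035e+10 · 452.7 m²/s ≈ 3.185e+13 m²/s.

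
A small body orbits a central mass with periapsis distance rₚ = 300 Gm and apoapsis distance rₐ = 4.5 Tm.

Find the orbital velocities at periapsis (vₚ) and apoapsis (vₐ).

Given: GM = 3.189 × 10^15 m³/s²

Convert to SI: rₚ = 300 Gm = 3e+11 m; rₐ = 4.5 Tm = 4.5e+12 m.
Use the vis-viva equation v² = GM(2/r − 1/a) with a = (rₚ + rₐ)/2 = (3e+11 + 4.5e+12)/2 = 2.4e+12 m.
vₚ = √(GM · (2/rₚ − 1/a)) = √(3.189e+15 · (2/3e+11 − 1/2.4e+12)) m/s ≈ 141.2 m/s = 141.2 m/s.
vₐ = √(GM · (2/rₐ − 1/a)) = √(3.189e+15 · (2/4.5e+12 − 1/2.4e+12)) m/s ≈ 9.412 m/s = 9.412 m/s.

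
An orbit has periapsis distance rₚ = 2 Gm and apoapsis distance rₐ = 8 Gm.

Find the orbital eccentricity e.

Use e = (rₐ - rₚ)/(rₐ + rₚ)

Convert to SI: rₚ = 2 Gm = 2e+09 m; rₐ = 8 Gm = 8e+09 m.
e = (rₐ − rₚ) / (rₐ + rₚ).
e = (8e+09 − 2e+09) / (8e+09 + 2e+09) = 6e+09 / 1e+10 ≈ 0.6.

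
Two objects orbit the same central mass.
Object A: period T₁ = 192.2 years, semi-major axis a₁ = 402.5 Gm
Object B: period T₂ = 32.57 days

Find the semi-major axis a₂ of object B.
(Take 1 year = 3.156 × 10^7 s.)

Convert to SI: T₁ = 192.2 years = 6.06583e+09 s; a₁ = 402.5 Gm = 4.025e+11 m; T₂ = 32.57 days = 2.81405e+06 s.
Kepler's third law: (T₁/T₂)² = (a₁/a₂)³ ⇒ a₂ = a₁ · (T₂/T₁)^(2/3).
T₂/T₁ = 2.81405e+06 / 6.06583e+09 = 0.000463918.
a₂ = 4.025e+11 · (0.000463918)^(2/3) m ≈ 2.412e+09 m = 2.412 Gm.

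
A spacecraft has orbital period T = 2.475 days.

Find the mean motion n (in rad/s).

Convert to SI: T = 2.475 days = 213840 s.
n = 2π / T.
n = 2π / 213840 s ≈ 2.938e-05 rad/s.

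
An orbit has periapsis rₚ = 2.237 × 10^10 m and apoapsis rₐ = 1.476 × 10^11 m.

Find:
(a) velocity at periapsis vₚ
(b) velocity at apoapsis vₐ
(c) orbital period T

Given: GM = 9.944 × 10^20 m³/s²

(a) With a = (rₚ + rₐ)/2 = 8.4985e+10 m, vₚ = √(GM (2/rₚ − 1/a)) = √(9.944e+20 · (2/2.237e+10 − 1/8.4985e+10)) m/s ≈ 2.779e+05 m/s
(b) With a = (rₚ + rₐ)/2 = 8.4985e+10 m, vₐ = √(GM (2/rₐ − 1/a)) = √(9.944e+20 · (2/1.476e+11 − 1/8.4985e+10)) m/s ≈ 4.211e+04 m/s
(c) With a = (rₚ + rₐ)/2 = 8.4985e+10 m, T = 2π √(a³/GM) = 2π √((8.4985e+10)³/9.944e+20) s ≈ 4.936e+06 s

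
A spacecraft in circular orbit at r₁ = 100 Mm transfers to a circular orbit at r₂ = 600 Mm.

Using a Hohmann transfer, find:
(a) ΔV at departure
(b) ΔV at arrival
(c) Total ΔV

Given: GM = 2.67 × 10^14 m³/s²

Convert to SI: r₁ = 100 Mm = 1e+08 m; r₂ = 600 Mm = 6e+08 m.
Transfer semi-major axis: a_t = (r₁ + r₂)/2 = (1e+08 + 6e+08)/2 = 3.5e+08 m.
Circular speeds: v₁ = √(GM/r₁) = 1634.01 m/s, v₂ = √(GM/r₂) = 667.083 m/s.
Transfer speeds (vis-viva v² = GM(2/r − 1/a_t)): v₁ᵗ = 2139.43 m/s, v₂ᵗ = 356.571 m/s.
(a) ΔV₁ = |v₁ᵗ − v₁| ≈ 505.4 m/s = 505.4 m/s.
(b) ΔV₂ = |v₂ − v₂ᵗ| ≈ 310.5 m/s = 310.5 m/s.
(c) ΔV_total = ΔV₁ + ΔV₂ ≈ 815.9 m/s = 815.9 m/s.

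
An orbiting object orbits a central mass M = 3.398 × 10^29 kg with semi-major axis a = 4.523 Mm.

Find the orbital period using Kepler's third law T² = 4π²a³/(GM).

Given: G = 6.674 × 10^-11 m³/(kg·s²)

Convert to SI: a = 4.523 Mm = 4.523e+06 m.
GM = G · M = 6.674e-11 · 3.398e+29 = 2.26783e+19 m³/s².
Kepler's third law: T = 2π √(a³ / GM).
Substituting a = 4.523e+06 m and GM = 2.26783e+19 m³/s²:
T = 2π √((4.523e+06)³ / 2.26783e+19) s
T ≈ 12.69 s = 12.69 seconds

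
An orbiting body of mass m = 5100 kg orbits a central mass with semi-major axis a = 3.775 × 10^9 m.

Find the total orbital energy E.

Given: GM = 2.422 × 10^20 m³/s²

E = −GMm / (2a).
E = −2.422e+20 · 5100 / (2 · 3.775e+09) J ≈ -1.636e+14 J = -163.6 TJ.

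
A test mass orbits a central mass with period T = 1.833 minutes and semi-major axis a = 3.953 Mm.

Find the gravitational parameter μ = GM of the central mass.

Convert to SI: T = 1.833 minutes = 109.98 s; a = 3.953 Mm = 3.953e+06 m.
GM = 4π² · a³ / T².
GM = 4π² · (3.953e+06)³ / (109.98)² m³/s² ≈ 2.016e+17 m³/s² = 2.016 × 10^17 m³/s².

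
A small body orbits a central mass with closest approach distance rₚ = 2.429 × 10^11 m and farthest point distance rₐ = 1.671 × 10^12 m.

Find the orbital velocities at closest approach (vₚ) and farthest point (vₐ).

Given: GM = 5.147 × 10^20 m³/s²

Use the vis-viva equation v² = GM(2/r − 1/a) with a = (rₚ + rₐ)/2 = (2.429e+11 + 1.671e+12)/2 = 9.5695e+11 m.
vₚ = √(GM · (2/rₚ − 1/a)) = √(5.147e+20 · (2/2.429e+11 − 1/9.5695e+11)) m/s ≈ 6.083e+04 m/s = 60.83 km/s.
vₐ = √(GM · (2/rₐ − 1/a)) = √(5.147e+20 · (2/1.671e+12 − 1/9.5695e+11)) m/s ≈ 8842 m/s = 8.842 km/s.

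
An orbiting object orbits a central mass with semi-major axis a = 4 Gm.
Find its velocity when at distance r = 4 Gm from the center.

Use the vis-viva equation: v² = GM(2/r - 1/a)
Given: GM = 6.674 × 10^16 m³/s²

Convert to SI: a = 4 Gm = 4e+09 m; r = 4 Gm = 4e+09 m.
Vis-viva: v = √(GM · (2/r − 1/a)).
2/r − 1/a = 2/4e+09 − 1/4e+09 = 2.5e-10 m⁻¹.
v = √(6.674e+16 · 2.5e-10) m/s ≈ 4085 m/s = 4.085 km/s.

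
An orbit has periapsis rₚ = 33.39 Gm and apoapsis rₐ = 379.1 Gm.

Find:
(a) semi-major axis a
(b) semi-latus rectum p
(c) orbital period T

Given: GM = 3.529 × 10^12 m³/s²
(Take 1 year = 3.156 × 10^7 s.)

Convert to SI: rₚ = 33.39 Gm = 3.339e+10 m; rₐ = 379.1 Gm = 3.791e+11 m.
(a) a = (rₚ + rₐ)/2 = (3.339e+10 + 3.791e+11)/2 ≈ 2.062e+11 m
(b) From a = (rₚ + rₐ)/2 = 2.06245e+11 m and e = (rₐ − rₚ)/(rₐ + rₚ) = 0.838105, p = a(1 − e²) = 2.06245e+11 · (1 − (0.838105)²) ≈ 6.137e+10 m
(c) With a = (rₚ + rₐ)/2 = 2.06245e+11 m, T = 2π √(a³/GM) = 2π √((2.06245e+11)³/3.529e+12) s ≈ 3.133e+11 s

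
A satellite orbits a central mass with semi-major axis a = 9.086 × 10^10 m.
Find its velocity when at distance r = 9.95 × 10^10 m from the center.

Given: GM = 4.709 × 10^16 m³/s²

Vis-viva: v = √(GM · (2/r − 1/a)).
2/r − 1/a = 2/9.95e+10 − 1/9.086e+10 = 9.09456e-12 m⁻¹.
v = √(4.709e+16 · 9.09456e-12) m/s ≈ 654.4 m/s = 654.4 m/s.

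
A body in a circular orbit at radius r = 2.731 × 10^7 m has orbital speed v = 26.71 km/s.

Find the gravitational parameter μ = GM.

Convert to SI: v = 26.71 km/s = 26710 m/s.
For a circular orbit v² = GM/r, so GM = v² · r.
GM = (26710)² · 2.731e+07 m³/s² ≈ 1.948e+16 m³/s² = 1.948 × 10^16 m³/s².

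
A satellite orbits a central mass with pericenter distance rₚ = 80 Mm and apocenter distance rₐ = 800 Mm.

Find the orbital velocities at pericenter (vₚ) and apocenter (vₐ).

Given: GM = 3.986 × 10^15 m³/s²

Convert to SI: rₚ = 80 Mm = 8e+07 m; rₐ = 800 Mm = 8e+08 m.
Use the vis-viva equation v² = GM(2/r − 1/a) with a = (rₚ + rₐ)/2 = (8e+07 + 8e+08)/2 = 4.4e+08 m.
vₚ = √(GM · (2/rₚ − 1/a)) = √(3.986e+15 · (2/8e+07 − 1/4.4e+08)) m/s ≈ 9518 m/s = 9.518 km/s.
vₐ = √(GM · (2/rₐ − 1/a)) = √(3.986e+15 · (2/8e+08 − 1/4.4e+08)) m/s ≈ 951.8 m/s = 951.8 m/s.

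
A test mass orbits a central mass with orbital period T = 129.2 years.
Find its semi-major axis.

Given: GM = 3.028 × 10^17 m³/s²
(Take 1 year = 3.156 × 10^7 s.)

Convert to SI: T = 129.2 years = 4.07755e+09 s.
Invert Kepler's third law: a = (GM · T² / (4π²))^(1/3).
Substituting T = 4.07755e+09 s and GM = 3.028e+17 m³/s²:
a = (3.028e+17 · (4.07755e+09)² / (4π²))^(1/3) m
a ≈ 5.033e+11 m = 503.3 Gm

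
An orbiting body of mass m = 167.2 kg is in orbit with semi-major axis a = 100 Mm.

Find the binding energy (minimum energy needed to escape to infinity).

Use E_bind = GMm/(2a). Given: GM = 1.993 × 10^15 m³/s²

Convert to SI: a = 100 Mm = 1e+08 m.
Total orbital energy is E = −GMm/(2a); binding energy is E_bind = −E = GMm/(2a).
E_bind = 1.993e+15 · 167.2 / (2 · 1e+08) J ≈ 1.666e+09 J = 1.666 GJ.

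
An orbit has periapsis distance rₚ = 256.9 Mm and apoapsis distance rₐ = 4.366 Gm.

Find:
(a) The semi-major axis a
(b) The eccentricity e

Convert to SI: rₚ = 256.9 Mm = 2.569e+08 m; rₐ = 4.366 Gm = 4.366e+09 m.
(a) a = (rₚ + rₐ) / 2 = (2.569e+08 + 4.366e+09) / 2 ≈ 2.311e+09 m = 2.311 Gm.
(b) e = (rₐ − rₚ) / (rₐ + rₚ) = (4.366e+09 − 2.569e+08) / (4.366e+09 + 2.569e+08) ≈ 0.8889.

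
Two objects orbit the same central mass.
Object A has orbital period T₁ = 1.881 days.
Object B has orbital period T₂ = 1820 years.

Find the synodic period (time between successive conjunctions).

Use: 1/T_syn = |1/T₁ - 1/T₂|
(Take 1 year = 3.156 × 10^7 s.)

Convert to SI: T₁ = 1.881 days = 162518 s; T₂ = 1820 years = 5.74392e+10 s.
T_syn = |T₁ · T₂ / (T₁ − T₂)|.
T_syn = |162518 · 5.74392e+10 / (162518 − 5.74392e+10)| s ≈ 1.625e+05 s = 1.881 days.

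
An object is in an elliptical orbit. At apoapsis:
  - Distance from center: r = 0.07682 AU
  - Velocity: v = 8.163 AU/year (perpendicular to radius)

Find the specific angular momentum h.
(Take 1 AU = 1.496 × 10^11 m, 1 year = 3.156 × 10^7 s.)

Convert to SI: r = 0.07682 AU = 1.14923e+10 m; v = 8.163 AU/year = 38694.1 m/s.
With v perpendicular to r, h = r · v.
h = 1.14923e+10 · 38694.1 m²/s ≈ 4.447e+14 m²/s.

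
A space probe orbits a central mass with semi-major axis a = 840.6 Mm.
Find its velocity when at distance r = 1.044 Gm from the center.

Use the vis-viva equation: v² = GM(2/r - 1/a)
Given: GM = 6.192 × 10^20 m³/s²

Convert to SI: a = 840.6 Mm = 8.406e+08 m; r = 1.044 Gm = 1.044e+09 m.
Vis-viva: v = √(GM · (2/r − 1/a)).
2/r − 1/a = 2/1.044e+09 − 1/8.406e+08 = 7.26082e-10 m⁻¹.
v = √(6.192e+20 · 7.26082e-10) m/s ≈ 6.705e+05 m/s = 670.5 km/s.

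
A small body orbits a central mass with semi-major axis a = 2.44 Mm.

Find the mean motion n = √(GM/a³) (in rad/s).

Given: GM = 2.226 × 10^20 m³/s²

Convert to SI: a = 2.44 Mm = 2.44e+06 m.
n = √(GM / a³).
n = √(2.226e+20 / (2.44e+06)³) rad/s ≈ 3.915 rad/s.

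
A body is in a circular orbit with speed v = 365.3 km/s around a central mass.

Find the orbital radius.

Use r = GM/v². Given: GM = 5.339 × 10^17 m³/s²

Convert to SI: v = 365.3 km/s = 365300 m/s.
For a circular orbit, v² = GM / r, so r = GM / v².
r = 5.339e+17 / (365300)² m ≈ 4.001e+06 m = 4.001 Mm.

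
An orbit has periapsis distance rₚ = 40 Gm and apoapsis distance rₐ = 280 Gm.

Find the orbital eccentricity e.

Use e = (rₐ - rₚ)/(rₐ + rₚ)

Convert to SI: rₚ = 40 Gm = 4e+10 m; rₐ = 280 Gm = 2.8e+11 m.
e = (rₐ − rₚ) / (rₐ + rₚ).
e = (2.8e+11 − 4e+10) / (2.8e+11 + 4e+10) = 2.4e+11 / 3.2e+11 ≈ 0.75.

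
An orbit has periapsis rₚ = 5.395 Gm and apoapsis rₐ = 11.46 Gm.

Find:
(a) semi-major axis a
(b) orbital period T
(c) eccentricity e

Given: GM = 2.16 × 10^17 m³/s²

Convert to SI: rₚ = 5.395 Gm = 5.395e+09 m; rₐ = 11.46 Gm = 1.146e+10 m.
(a) a = (rₚ + rₐ)/2 = (5.395e+09 + 1.146e+10)/2 ≈ 8.428e+09 m
(b) With a = (rₚ + rₐ)/2 = 8.4275e+09 m, T = 2π √(a³/GM) = 2π √((8.4275e+09)³/2.16e+17) s ≈ 1.046e+07 s
(c) e = (rₐ − rₚ)/(rₐ + rₚ) = (1.146e+10 − 5.395e+09)/(1.146e+10 + 5.395e+09) ≈ 0.3598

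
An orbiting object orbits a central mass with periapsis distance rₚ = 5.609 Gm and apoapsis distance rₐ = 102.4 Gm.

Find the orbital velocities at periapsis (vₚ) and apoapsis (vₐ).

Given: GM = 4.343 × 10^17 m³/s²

Convert to SI: rₚ = 5.609 Gm = 5.609e+09 m; rₐ = 102.4 Gm = 1.024e+11 m.
Use the vis-viva equation v² = GM(2/r − 1/a) with a = (rₚ + rₐ)/2 = (5.609e+09 + 1.024e+11)/2 = 5.40045e+10 m.
vₚ = √(GM · (2/rₚ − 1/a)) = √(4.343e+17 · (2/5.609e+09 − 1/5.40045e+10)) m/s ≈ 1.212e+04 m/s = 12.12 km/s.
vₐ = √(GM · (2/rₐ − 1/a)) = √(4.343e+17 · (2/1.024e+11 − 1/5.40045e+10)) m/s ≈ 663.7 m/s = 663.7 m/s.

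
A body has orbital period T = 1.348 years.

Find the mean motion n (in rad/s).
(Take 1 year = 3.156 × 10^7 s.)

Convert to SI: T = 1.348 years = 4.25429e+07 s.
n = 2π / T.
n = 2π / 4.25429e+07 s ≈ 1.477e-07 rad/s.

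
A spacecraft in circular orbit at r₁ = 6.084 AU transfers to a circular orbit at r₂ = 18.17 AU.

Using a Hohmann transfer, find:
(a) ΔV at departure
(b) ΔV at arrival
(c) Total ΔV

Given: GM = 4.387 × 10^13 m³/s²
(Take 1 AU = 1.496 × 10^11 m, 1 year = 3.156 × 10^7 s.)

Convert to SI: r₁ = 6.084 AU = 9.10166e+11 m; r₂ = 18.17 AU = 2.71823e+12 m.
Transfer semi-major axis: a_t = (r₁ + r₂)/2 = (9.10166e+11 + 2.71823e+12)/2 = 1.8142e+12 m.
Circular speeds: v₁ = √(GM/r₁) = 6.94262 m/s, v₂ = √(GM/r₂) = 4.01736 m/s.
Transfer speeds (vis-viva v² = GM(2/r − 1/a_t)): v₁ᵗ = 8.49815 m/s, v₂ᵗ = 2.8455 m/s.
(a) ΔV₁ = |v₁ᵗ − v₁| ≈ 1.556 m/s = 0.0003282 AU/year.
(b) ΔV₂ = |v₂ − v₂ᵗ| ≈ 1.172 m/s = 0.0002472 AU/year.
(c) ΔV_total = ΔV₁ + ΔV₂ ≈ 2.727 m/s = 0.0005754 AU/year.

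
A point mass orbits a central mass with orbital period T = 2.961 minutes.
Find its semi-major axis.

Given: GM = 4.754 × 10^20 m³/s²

Convert to SI: T = 2.961 minutes = 177.66 s.
Invert Kepler's third law: a = (GM · T² / (4π²))^(1/3).
Substituting T = 177.66 s and GM = 4.754e+20 m³/s²:
a = (4.754e+20 · (177.66)² / (4π²))^(1/3) m
a ≈ 7.244e+07 m = 72.44 Mm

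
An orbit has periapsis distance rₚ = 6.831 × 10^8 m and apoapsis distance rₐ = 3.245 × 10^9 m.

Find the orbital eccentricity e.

e = (rₐ − rₚ) / (rₐ + rₚ).
e = (3.245e+09 − 6.831e+08) / (3.245e+09 + 6.831e+08) = 2.5619e+09 / 3.9281e+09 ≈ 0.6522.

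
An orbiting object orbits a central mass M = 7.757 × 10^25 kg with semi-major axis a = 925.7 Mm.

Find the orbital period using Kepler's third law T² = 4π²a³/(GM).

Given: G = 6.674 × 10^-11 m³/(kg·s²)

Convert to SI: a = 925.7 Mm = 9.257e+08 m.
GM = G · M = 6.674e-11 · 7.757e+25 = 5.17702e+15 m³/s².
Kepler's third law: T = 2π √(a³ / GM).
Substituting a = 9.257e+08 m and GM = 5.17702e+15 m³/s²:
T = 2π √((9.257e+08)³ / 5.17702e+15) s
T ≈ 2.459e+06 s = 28.47 days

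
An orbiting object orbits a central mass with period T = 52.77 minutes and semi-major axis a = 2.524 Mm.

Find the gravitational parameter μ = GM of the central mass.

Convert to SI: T = 52.77 minutes = 3166.2 s; a = 2.524 Mm = 2.524e+06 m.
GM = 4π² · a³ / T².
GM = 4π² · (2.524e+06)³ / (3166.2)² m³/s² ≈ 6.332e+13 m³/s² = 6.332 × 10^13 m³/s².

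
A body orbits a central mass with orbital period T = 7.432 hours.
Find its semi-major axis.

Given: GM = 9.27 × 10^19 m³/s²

Convert to SI: T = 7.432 hours = 26755.2 s.
Invert Kepler's third law: a = (GM · T² / (4π²))^(1/3).
Substituting T = 26755.2 s and GM = 9.27e+19 m³/s²:
a = (9.27e+19 · (26755.2)² / (4π²))^(1/3) m
a ≈ 1.189e+09 m = 1.189 Gm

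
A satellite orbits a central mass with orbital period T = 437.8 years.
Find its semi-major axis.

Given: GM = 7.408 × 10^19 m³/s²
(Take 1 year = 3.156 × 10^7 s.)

Convert to SI: T = 437.8 years = 1.3817e+10 s.
Invert Kepler's third law: a = (GM · T² / (4π²))^(1/3).
Substituting T = 1.3817e+10 s and GM = 7.408e+19 m³/s²:
a = (7.408e+19 · (1.3817e+10)² / (4π²))^(1/3) m
a ≈ 7.102e+12 m = 7.102 × 10^12 m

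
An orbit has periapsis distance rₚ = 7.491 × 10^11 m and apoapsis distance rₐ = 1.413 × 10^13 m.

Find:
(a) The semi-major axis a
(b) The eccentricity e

(a) a = (rₚ + rₐ) / 2 = (7.491e+11 + 1.413e+13) / 2 ≈ 7.44e+12 m = 7.44 × 10^12 m.
(b) e = (rₐ − rₚ) / (rₐ + rₚ) = (1.413e+13 − 7.491e+11) / (1.413e+13 + 7.491e+11) ≈ 0.8993.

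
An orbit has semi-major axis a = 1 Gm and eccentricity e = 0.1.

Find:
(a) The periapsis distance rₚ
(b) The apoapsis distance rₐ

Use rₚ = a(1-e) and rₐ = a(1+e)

Convert to SI: a = 1 Gm = 1e+09 m.
(a) rₚ = a(1 − e) = 1e+09 · (1 − 0.1) = 1e+09 · 0.9 ≈ 9e+08 m = 900 Mm.
(b) rₐ = a(1 + e) = 1e+09 · (1 + 0.1) = 1e+09 · 1.1 ≈ 1.1e+09 m = 1.1 Gm.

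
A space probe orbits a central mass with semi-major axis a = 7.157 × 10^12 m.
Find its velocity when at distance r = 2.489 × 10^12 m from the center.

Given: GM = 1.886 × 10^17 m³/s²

Vis-viva: v = √(GM · (2/r − 1/a)).
2/r − 1/a = 2/2.489e+12 − 1/7.157e+12 = 6.63812e-13 m⁻¹.
v = √(1.886e+17 · 6.63812e-13) m/s ≈ 353.8 m/s = 353.8 m/s.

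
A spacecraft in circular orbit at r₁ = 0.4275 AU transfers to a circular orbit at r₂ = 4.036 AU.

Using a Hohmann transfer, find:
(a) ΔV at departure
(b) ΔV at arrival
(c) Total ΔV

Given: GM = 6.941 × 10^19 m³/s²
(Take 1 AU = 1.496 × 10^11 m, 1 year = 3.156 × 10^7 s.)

Convert to SI: r₁ = 0.4275 AU = 6.3954e+10 m; r₂ = 4.036 AU = 6.03786e+11 m.
Transfer semi-major axis: a_t = (r₁ + r₂)/2 = (6.3954e+10 + 6.03786e+11)/2 = 3.3387e+11 m.
Circular speeds: v₁ = √(GM/r₁) = 32944.1 m/s, v₂ = √(GM/r₂) = 10721.8 m/s.
Transfer speeds (vis-viva v² = GM(2/r − 1/a_t)): v₁ᵗ = 44302.7 m/s, v₂ᵗ = 4692.62 m/s.
(a) ΔV₁ = |v₁ᵗ − v₁| ≈ 1.136e+04 m/s = 2.396 AU/year.
(b) ΔV₂ = |v₂ − v₂ᵗ| ≈ 6029 m/s = 1.272 AU/year.
(c) ΔV_total = ΔV₁ + ΔV₂ ≈ 1.739e+04 m/s = 3.668 AU/year.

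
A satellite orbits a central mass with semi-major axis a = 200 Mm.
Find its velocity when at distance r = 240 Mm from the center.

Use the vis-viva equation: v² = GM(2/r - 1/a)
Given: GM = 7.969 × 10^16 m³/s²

Convert to SI: a = 200 Mm = 2e+08 m; r = 240 Mm = 2.4e+08 m.
Vis-viva: v = √(GM · (2/r − 1/a)).
2/r − 1/a = 2/2.4e+08 − 1/2e+08 = 3.33333e-09 m⁻¹.
v = √(7.969e+16 · 3.33333e-09) m/s ≈ 1.63e+04 m/s = 16.3 km/s.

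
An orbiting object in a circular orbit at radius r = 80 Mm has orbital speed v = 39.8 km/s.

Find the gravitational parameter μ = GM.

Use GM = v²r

Convert to SI: r = 80 Mm = 8e+07 m; v = 39.8 km/s = 39800 m/s.
For a circular orbit v² = GM/r, so GM = v² · r.
GM = (39800)² · 8e+07 m³/s² ≈ 1.267e+17 m³/s² = 1.267 × 10^17 m³/s².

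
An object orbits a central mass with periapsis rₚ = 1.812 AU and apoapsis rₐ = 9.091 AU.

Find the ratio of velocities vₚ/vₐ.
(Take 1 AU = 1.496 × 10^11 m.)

Convert to SI: rₚ = 1.812 AU = 2.71075e+11 m; rₐ = 9.091 AU = 1.36001e+12 m.
Conservation of angular momentum gives rₚvₚ = rₐvₐ, so vₚ/vₐ = rₐ/rₚ.
vₚ/vₐ = 1.36001e+12 / 2.71075e+11 ≈ 5.017.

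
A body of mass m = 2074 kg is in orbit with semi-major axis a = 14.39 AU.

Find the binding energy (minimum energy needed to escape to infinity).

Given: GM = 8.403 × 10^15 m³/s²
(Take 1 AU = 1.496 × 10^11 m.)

Convert to SI: a = 14.39 AU = 2.15274e+12 m.
Total orbital energy is E = −GMm/(2a); binding energy is E_bind = −E = GMm/(2a).
E_bind = 8.403e+15 · 2074 / (2 · 2.15274e+12) J ≈ 4.048e+06 J = 4.048 MJ.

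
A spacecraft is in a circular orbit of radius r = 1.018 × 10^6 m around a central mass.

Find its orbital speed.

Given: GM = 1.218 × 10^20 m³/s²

For a circular orbit, gravity supplies the centripetal force, so v = √(GM / r).
v = √(1.218e+20 / 1.018e+06) m/s ≈ 1.094e+07 m/s = 1.094e+04 km/s.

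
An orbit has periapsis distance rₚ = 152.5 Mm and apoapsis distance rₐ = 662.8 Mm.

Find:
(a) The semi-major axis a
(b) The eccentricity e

Convert to SI: rₚ = 152.5 Mm = 1.525e+08 m; rₐ = 662.8 Mm = 6.628e+08 m.
(a) a = (rₚ + rₐ) / 2 = (1.525e+08 + 6.628e+08) / 2 ≈ 4.076e+08 m = 407.6 Mm.
(b) e = (rₐ − rₚ) / (rₐ + rₚ) = (6.628e+08 − 1.525e+08) / (6.628e+08 + 1.525e+08) ≈ 0.6259.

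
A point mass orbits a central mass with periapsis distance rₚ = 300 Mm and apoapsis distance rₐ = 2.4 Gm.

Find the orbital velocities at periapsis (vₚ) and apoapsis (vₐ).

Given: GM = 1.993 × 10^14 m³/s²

Convert to SI: rₚ = 300 Mm = 3e+08 m; rₐ = 2.4 Gm = 2.4e+09 m.
Use the vis-viva equation v² = GM(2/r − 1/a) with a = (rₚ + rₐ)/2 = (3e+08 + 2.4e+09)/2 = 1.35e+09 m.
vₚ = √(GM · (2/rₚ − 1/a)) = √(1.993e+14 · (2/3e+08 − 1/1.35e+09)) m/s ≈ 1087 m/s = 1.087 km/s.
vₐ = √(GM · (2/rₐ − 1/a)) = √(1.993e+14 · (2/2.4e+09 − 1/1.35e+09)) m/s ≈ 135.8 m/s = 135.8 m/s.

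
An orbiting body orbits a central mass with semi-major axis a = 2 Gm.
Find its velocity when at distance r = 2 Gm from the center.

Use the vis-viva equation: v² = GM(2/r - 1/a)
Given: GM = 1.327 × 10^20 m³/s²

Convert to SI: a = 2 Gm = 2e+09 m; r = 2 Gm = 2e+09 m.
Vis-viva: v = √(GM · (2/r − 1/a)).
2/r − 1/a = 2/2e+09 − 1/2e+09 = 5e-10 m⁻¹.
v = √(1.327e+20 · 5e-10) m/s ≈ 2.576e+05 m/s = 257.6 km/s.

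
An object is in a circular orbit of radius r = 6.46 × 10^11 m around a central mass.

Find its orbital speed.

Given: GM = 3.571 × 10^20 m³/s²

For a circular orbit, gravity supplies the centripetal force, so v = √(GM / r).
v = √(3.571e+20 / 6.46e+11) m/s ≈ 2.351e+04 m/s = 23.51 km/s.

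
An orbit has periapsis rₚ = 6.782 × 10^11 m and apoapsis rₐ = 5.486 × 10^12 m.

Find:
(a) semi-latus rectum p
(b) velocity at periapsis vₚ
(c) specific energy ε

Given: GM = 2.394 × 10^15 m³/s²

(a) From a = (rₚ + rₐ)/2 = 3.0821e+12 m and e = (rₐ − rₚ)/(rₐ + rₚ) = 0.779955, p = a(1 − e²) = 3.0821e+12 · (1 − (0.779955)²) ≈ 1.207e+12 m
(b) With a = (rₚ + rₐ)/2 = 3.0821e+12 m, vₚ = √(GM (2/rₚ − 1/a)) = √(2.394e+15 · (2/6.782e+11 − 1/3.0821e+12)) m/s ≈ 79.27 m/s
(c) With a = (rₚ + rₐ)/2 = 3.0821e+12 m, ε = −GM/(2a) = −2.394e+15/(2 · 3.0821e+12) J/kg ≈ -388.4 J/kg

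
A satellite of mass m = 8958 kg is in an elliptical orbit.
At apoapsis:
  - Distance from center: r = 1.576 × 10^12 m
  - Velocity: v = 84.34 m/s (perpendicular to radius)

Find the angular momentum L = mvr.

Since v is perpendicular to r, L = m · v · r.
L = 8958 · 84.34 · 1.576e+12 kg·m²/s ≈ 1.191e+18 kg·m²/s.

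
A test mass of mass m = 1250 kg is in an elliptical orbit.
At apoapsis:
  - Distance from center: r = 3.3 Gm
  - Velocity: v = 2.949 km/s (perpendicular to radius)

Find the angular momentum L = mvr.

Convert to SI: r = 3.3 Gm = 3.3e+09 m; v = 2.949 km/s = 2949 m/s.
Since v is perpendicular to r, L = m · v · r.
L = 1250 · 2949 · 3.3e+09 kg·m²/s ≈ 1.216e+16 kg·m²/s.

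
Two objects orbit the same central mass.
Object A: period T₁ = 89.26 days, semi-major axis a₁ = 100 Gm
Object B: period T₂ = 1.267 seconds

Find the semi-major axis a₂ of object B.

Convert to SI: T₁ = 89.26 days = 7.71206e+06 s; a₁ = 100 Gm = 1e+11 m.
Kepler's third law: (T₁/T₂)² = (a₁/a₂)³ ⇒ a₂ = a₁ · (T₂/T₁)^(2/3).
T₂/T₁ = 1.267 / 7.71206e+06 = 1.64288e-07.
a₂ = 1e+11 · (1.64288e-07)^(2/3) m ≈ 3e+06 m = 3 Mm.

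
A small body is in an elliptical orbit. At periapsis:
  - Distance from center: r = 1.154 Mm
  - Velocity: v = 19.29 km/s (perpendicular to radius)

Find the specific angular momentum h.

Convert to SI: r = 1.154 Mm = 1.154e+06 m; v = 19.29 km/s = 19290 m/s.
With v perpendicular to r, h = r · v.
h = 1.154e+06 · 19290 m²/s ≈ 2.226e+10 m²/s.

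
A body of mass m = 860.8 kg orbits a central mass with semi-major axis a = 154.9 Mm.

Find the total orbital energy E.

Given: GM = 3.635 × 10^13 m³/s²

Convert to SI: a = 154.9 Mm = 1.549e+08 m.
E = −GMm / (2a).
E = −3.635e+13 · 860.8 / (2 · 1.549e+08) J ≈ -1.01e+08 J = -101 MJ.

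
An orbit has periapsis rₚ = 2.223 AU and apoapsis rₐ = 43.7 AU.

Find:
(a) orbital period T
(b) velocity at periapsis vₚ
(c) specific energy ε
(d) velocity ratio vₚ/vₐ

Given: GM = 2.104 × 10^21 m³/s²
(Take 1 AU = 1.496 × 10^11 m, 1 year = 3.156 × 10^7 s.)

Convert to SI: rₚ = 2.223 AU = 3.32561e+11 m; rₐ = 43.7 AU = 6.53752e+12 m.
(a) With a = (rₚ + rₐ)/2 = 3.43504e+12 m, T = 2π √(a³/GM) = 2π √((3.43504e+12)³/2.104e+21) s ≈ 8.721e+08 s
(b) With a = (rₚ + rₐ)/2 = 3.43504e+12 m, vₚ = √(GM (2/rₚ − 1/a)) = √(2.104e+21 · (2/3.32561e+11 − 1/3.43504e+12)) m/s ≈ 1.097e+05 m/s
(c) With a = (rₚ + rₐ)/2 = 3.43504e+12 m, ε = −GM/(2a) = −2.104e+21/(2 · 3.43504e+12) J/kg ≈ -3.063e+08 J/kg
(d) Conservation of angular momentum (rₚvₚ = rₐvₐ) gives vₚ/vₐ = rₐ/rₚ = 6.53752e+12/3.32561e+11 ≈ 19.66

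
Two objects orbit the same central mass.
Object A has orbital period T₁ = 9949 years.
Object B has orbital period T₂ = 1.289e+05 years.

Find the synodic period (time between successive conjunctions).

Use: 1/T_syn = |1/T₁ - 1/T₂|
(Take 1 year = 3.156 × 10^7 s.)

Convert to SI: T₁ = 9949 years = 3.1399e+11 s; T₂ = 1.289e+05 years = 4.06808e+12 s.
T_syn = |T₁ · T₂ / (T₁ − T₂)|.
T_syn = |3.1399e+11 · 4.06808e+12 / (3.1399e+11 − 4.06808e+12)| s ≈ 3.403e+11 s = 1.078e+04 years.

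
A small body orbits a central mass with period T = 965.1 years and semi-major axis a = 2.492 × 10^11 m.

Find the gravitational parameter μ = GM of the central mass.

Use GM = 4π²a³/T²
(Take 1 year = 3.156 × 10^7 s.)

Convert to SI: T = 965.1 years = 3.04586e+10 s.
GM = 4π² · a³ / T².
GM = 4π² · (2.492e+11)³ / (3.04586e+10)² m³/s² ≈ 6.585e+14 m³/s² = 6.585 × 10^14 m³/s².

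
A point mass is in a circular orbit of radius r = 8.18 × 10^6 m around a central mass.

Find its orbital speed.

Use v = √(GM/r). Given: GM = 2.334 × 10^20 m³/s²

For a circular orbit, gravity supplies the centripetal force, so v = √(GM / r).
v = √(2.334e+20 / 8.18e+06) m/s ≈ 5.342e+06 m/s = 5342 km/s.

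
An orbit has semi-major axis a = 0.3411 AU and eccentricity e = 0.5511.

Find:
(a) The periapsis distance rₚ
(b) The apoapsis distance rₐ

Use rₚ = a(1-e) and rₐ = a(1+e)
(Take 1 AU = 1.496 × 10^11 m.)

Convert to SI: a = 0.3411 AU = 5.10286e+10 m.
(a) rₚ = a(1 − e) = 5.10286e+10 · (1 − 0.5511) = 5.10286e+10 · 0.4489 ≈ 2.291e+10 m = 0.1531 AU.
(b) rₐ = a(1 + e) = 5.10286e+10 · (1 + 0.5511) = 5.10286e+10 · 1.5511 ≈ 7.915e+10 m = 0.5291 AU.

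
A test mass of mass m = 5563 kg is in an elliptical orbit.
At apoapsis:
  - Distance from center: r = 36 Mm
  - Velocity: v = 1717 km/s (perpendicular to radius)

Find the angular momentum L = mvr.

Convert to SI: r = 36 Mm = 3.6e+07 m; v = 1717 km/s = 1.717e+06 m/s.
Since v is perpendicular to r, L = m · v · r.
L = 5563 · 1.717e+06 · 3.6e+07 kg·m²/s ≈ 3.439e+17 kg·m²/s.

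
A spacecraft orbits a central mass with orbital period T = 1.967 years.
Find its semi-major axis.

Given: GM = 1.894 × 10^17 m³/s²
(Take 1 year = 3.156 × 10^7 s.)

Convert to SI: T = 1.967 years = 6.20785e+07 s.
Invert Kepler's third law: a = (GM · T² / (4π²))^(1/3).
Substituting T = 6.20785e+07 s and GM = 1.894e+17 m³/s²:
a = (1.894e+17 · (6.20785e+07)² / (4π²))^(1/3) m
a ≈ 2.644e+10 m = 26.44 Gm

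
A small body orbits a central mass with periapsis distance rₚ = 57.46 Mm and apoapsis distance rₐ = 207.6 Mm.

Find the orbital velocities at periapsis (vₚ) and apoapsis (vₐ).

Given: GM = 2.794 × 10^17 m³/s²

Convert to SI: rₚ = 57.46 Mm = 5.746e+07 m; rₐ = 207.6 Mm = 2.076e+08 m.
Use the vis-viva equation v² = GM(2/r − 1/a) with a = (rₚ + rₐ)/2 = (5.746e+07 + 2.076e+08)/2 = 1.3253e+08 m.
vₚ = √(GM · (2/rₚ − 1/a)) = √(2.794e+17 · (2/5.746e+07 − 1/1.3253e+08)) m/s ≈ 8.727e+04 m/s = 87.27 km/s.
vₐ = √(GM · (2/rₐ − 1/a)) = √(2.794e+17 · (2/2.076e+08 − 1/1.3253e+08)) m/s ≈ 2.416e+04 m/s = 24.16 km/s.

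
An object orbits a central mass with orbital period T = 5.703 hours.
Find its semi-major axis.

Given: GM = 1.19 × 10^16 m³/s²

Convert to SI: T = 5.703 hours = 20530.8 s.
Invert Kepler's third law: a = (GM · T² / (4π²))^(1/3).
Substituting T = 20530.8 s and GM = 1.19e+16 m³/s²:
a = (1.19e+16 · (20530.8)² / (4π²))^(1/3) m
a ≈ 5.027e+07 m = 50.27 Mm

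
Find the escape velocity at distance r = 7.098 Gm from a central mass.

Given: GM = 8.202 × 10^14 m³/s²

Convert to SI: r = 7.098 Gm = 7.098e+09 m.
Escape velocity comes from setting total energy to zero: ½v² − GM/r = 0 ⇒ v_esc = √(2GM / r).
v_esc = √(2 · 8.202e+14 / 7.098e+09) m/s ≈ 480.7 m/s = 480.7 m/s.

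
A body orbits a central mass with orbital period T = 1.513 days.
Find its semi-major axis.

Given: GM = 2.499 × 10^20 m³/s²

Convert to SI: T = 1.513 days = 130723 s.
Invert Kepler's third law: a = (GM · T² / (4π²))^(1/3).
Substituting T = 130723 s and GM = 2.499e+20 m³/s²:
a = (2.499e+20 · (130723)² / (4π²))^(1/3) m
a ≈ 4.765e+09 m = 4.765 Gm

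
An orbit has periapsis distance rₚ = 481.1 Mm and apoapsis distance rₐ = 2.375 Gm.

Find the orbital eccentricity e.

Convert to SI: rₚ = 481.1 Mm = 4.811e+08 m; rₐ = 2.375 Gm = 2.375e+09 m.
e = (rₐ − rₚ) / (rₐ + rₚ).
e = (2.375e+09 − 4.811e+08) / (2.375e+09 + 4.811e+08) = 1.8939e+09 / 2.8561e+09 ≈ 0.6631.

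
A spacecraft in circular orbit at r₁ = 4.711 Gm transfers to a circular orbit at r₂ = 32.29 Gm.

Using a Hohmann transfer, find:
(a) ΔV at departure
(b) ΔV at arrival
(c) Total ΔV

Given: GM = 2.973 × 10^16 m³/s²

Convert to SI: r₁ = 4.711 Gm = 4.711e+09 m; r₂ = 32.29 Gm = 3.229e+10 m.
Transfer semi-major axis: a_t = (r₁ + r₂)/2 = (4.711e+09 + 3.229e+10)/2 = 1.85005e+10 m.
Circular speeds: v₁ = √(GM/r₁) = 2512.12 m/s, v₂ = √(GM/r₂) = 959.541 m/s.
Transfer speeds (vis-viva v² = GM(2/r − 1/a_t)): v₁ᵗ = 3318.82 m/s, v₂ᵗ = 484.204 m/s.
(a) ΔV₁ = |v₁ᵗ − v₁| ≈ 806.7 m/s = 806.7 m/s.
(b) ΔV₂ = |v₂ − v₂ᵗ| ≈ 475.3 m/s = 475.3 m/s.
(c) ΔV_total = ΔV₁ + ΔV₂ ≈ 1282 m/s = 1.282 km/s.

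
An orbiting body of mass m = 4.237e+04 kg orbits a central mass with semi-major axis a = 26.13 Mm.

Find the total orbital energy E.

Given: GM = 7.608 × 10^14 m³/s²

Convert to SI: a = 26.13 Mm = 2.613e+07 m.
E = −GMm / (2a).
E = −7.608e+14 · 4.237e+04 / (2 · 2.613e+07) J ≈ -6.168e+11 J = -616.8 GJ.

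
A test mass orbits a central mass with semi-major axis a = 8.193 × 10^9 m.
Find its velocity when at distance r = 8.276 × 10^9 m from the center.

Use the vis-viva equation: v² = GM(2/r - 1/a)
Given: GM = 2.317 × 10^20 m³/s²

Vis-viva: v = √(GM · (2/r − 1/a)).
2/r − 1/a = 2/8.276e+09 − 1/8.193e+09 = 1.19607e-10 m⁻¹.
v = √(2.317e+20 · 1.19607e-10) m/s ≈ 1.665e+05 m/s = 166.5 km/s.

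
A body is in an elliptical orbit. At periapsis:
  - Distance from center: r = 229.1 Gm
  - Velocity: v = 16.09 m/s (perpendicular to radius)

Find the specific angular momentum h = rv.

Convert to SI: r = 229.1 Gm = 2.291e+11 m.
With v perpendicular to r, h = r · v.
h = 2.291e+11 · 16.09 m²/s ≈ 3.686e+12 m²/s.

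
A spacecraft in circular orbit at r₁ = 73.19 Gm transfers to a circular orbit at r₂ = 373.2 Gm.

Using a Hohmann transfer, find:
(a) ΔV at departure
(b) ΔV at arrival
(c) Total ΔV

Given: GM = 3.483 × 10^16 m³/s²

Convert to SI: r₁ = 73.19 Gm = 7.319e+10 m; r₂ = 373.2 Gm = 3.732e+11 m.
Transfer semi-major axis: a_t = (r₁ + r₂)/2 = (7.319e+10 + 3.732e+11)/2 = 2.23195e+11 m.
Circular speeds: v₁ = √(GM/r₁) = 689.844 m/s, v₂ = √(GM/r₂) = 305.496 m/s.
Transfer speeds (vis-viva v² = GM(2/r − 1/a_t)): v₁ᵗ = 892.03 m/s, v₂ᵗ = 174.94 m/s.
(a) ΔV₁ = |v₁ᵗ − v₁| ≈ 202.2 m/s = 202.2 m/s.
(b) ΔV₂ = |v₂ − v₂ᵗ| ≈ 130.6 m/s = 130.6 m/s.
(c) ΔV_total = ΔV₁ + ΔV₂ ≈ 332.7 m/s = 332.7 m/s.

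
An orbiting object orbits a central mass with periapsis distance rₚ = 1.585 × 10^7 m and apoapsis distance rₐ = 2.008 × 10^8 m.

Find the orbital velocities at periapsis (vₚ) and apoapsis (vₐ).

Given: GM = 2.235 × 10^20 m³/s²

Use the vis-viva equation v² = GM(2/r − 1/a) with a = (rₚ + rₐ)/2 = (1.585e+07 + 2.008e+08)/2 = 1.08325e+08 m.
vₚ = √(GM · (2/rₚ − 1/a)) = √(2.235e+20 · (2/1.585e+07 − 1/1.08325e+08)) m/s ≈ 5.113e+06 m/s = 5113 km/s.
vₐ = √(GM · (2/rₐ − 1/a)) = √(2.235e+20 · (2/2.008e+08 − 1/1.08325e+08)) m/s ≈ 4.036e+05 m/s = 403.6 km/s.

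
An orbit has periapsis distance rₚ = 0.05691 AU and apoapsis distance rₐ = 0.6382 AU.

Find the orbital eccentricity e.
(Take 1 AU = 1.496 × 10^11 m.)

Convert to SI: rₚ = 0.05691 AU = 8.51374e+09 m; rₐ = 0.6382 AU = 9.54747e+10 m.
e = (rₐ − rₚ) / (rₐ + rₚ).
e = (9.54747e+10 − 8.51374e+09) / (9.54747e+10 + 8.51374e+09) = 8.6961e+10 / 1.03988e+11 ≈ 0.8363.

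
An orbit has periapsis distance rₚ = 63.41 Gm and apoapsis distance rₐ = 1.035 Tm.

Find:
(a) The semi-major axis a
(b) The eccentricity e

Convert to SI: rₚ = 63.41 Gm = 6.341e+10 m; rₐ = 1.035 Tm = 1.035e+12 m.
(a) a = (rₚ + rₐ) / 2 = (6.341e+10 + 1.035e+12) / 2 ≈ 5.492e+11 m = 549.2 Gm.
(b) e = (rₐ − rₚ) / (rₐ + rₚ) = (1.035e+12 − 6.341e+10) / (1.035e+12 + 6.341e+10) ≈ 0.8845.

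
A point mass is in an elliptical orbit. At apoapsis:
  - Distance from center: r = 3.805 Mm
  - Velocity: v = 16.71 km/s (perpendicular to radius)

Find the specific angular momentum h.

Convert to SI: r = 3.805 Mm = 3.805e+06 m; v = 16.71 km/s = 16710 m/s.
With v perpendicular to r, h = r · v.
h = 3.805e+06 · 16710 m²/s ≈ 6.358e+10 m²/s.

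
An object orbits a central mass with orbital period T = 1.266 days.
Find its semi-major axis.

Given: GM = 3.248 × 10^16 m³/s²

Convert to SI: T = 1.266 days = 109382 s.
Invert Kepler's third law: a = (GM · T² / (4π²))^(1/3).
Substituting T = 109382 s and GM = 3.248e+16 m³/s²:
a = (3.248e+16 · (109382)² / (4π²))^(1/3) m
a ≈ 2.143e+08 m = 214.3 Mm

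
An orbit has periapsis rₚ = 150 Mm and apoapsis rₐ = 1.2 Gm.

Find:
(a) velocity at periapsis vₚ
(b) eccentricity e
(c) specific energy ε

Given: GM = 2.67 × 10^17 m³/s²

Convert to SI: rₚ = 150 Mm = 1.5e+08 m; rₐ = 1.2 Gm = 1.2e+09 m.
(a) With a = (rₚ + rₐ)/2 = 6.75e+08 m, vₚ = √(GM (2/rₚ − 1/a)) = √(2.67e+17 · (2/1.5e+08 − 1/6.75e+08)) m/s ≈ 5.625e+04 m/s
(b) e = (rₐ − rₚ)/(rₐ + rₚ) = (1.2e+09 − 1.5e+08)/(1.2e+09 + 1.5e+08) ≈ 0.7778
(c) With a = (rₚ + rₐ)/2 = 6.75e+08 m, ε = −GM/(2a) = −2.67e+17/(2 · 6.75e+08) J/kg ≈ -1.978e+08 J/kg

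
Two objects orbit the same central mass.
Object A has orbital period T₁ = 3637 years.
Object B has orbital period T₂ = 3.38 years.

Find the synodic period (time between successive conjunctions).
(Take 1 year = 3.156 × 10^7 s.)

Convert to SI: T₁ = 3637 years = 1.14784e+11 s; T₂ = 3.38 years = 1.06673e+08 s.
T_syn = |T₁ · T₂ / (T₁ − T₂)|.
T_syn = |1.14784e+11 · 1.06673e+08 / (1.14784e+11 − 1.06673e+08)| s ≈ 1.068e+08 s = 3.383 years.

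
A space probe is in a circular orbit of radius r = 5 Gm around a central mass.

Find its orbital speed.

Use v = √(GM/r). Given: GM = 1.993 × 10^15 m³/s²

Convert to SI: r = 5 Gm = 5e+09 m.
For a circular orbit, gravity supplies the centripetal force, so v = √(GM / r).
v = √(1.993e+15 / 5e+09) m/s ≈ 631.3 m/s = 631.3 m/s.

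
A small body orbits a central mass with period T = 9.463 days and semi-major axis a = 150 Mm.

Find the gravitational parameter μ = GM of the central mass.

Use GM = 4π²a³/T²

Convert to SI: T = 9.463 days = 817603 s; a = 150 Mm = 1.5e+08 m.
GM = 4π² · a³ / T².
GM = 4π² · (1.5e+08)³ / (817603)² m³/s² ≈ 1.993e+14 m³/s² = 1.993 × 10^14 m³/s².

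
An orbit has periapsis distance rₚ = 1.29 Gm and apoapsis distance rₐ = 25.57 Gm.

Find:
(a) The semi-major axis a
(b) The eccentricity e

Convert to SI: rₚ = 1.29 Gm = 1.29e+09 m; rₐ = 25.57 Gm = 2.557e+10 m.
(a) a = (rₚ + rₐ) / 2 = (1.29e+09 + 2.557e+10) / 2 ≈ 1.343e+10 m = 13.43 Gm.
(b) e = (rₐ − rₚ) / (rₐ + rₚ) = (2.557e+10 − 1.29e+09) / (2.557e+10 + 1.29e+09) ≈ 0.9039.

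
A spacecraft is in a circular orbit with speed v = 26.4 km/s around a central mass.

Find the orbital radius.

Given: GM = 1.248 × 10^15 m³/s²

Convert to SI: v = 26.4 km/s = 26400 m/s.
For a circular orbit, v² = GM / r, so r = GM / v².
r = 1.248e+15 / (26400)² m ≈ 1.791e+06 m = 1.791 Mm.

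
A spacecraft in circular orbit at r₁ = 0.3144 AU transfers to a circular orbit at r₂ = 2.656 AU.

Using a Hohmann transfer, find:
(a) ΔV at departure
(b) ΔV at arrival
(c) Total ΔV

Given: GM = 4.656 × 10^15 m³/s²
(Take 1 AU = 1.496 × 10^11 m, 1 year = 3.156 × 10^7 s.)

Convert to SI: r₁ = 0.3144 AU = 4.70342e+10 m; r₂ = 2.656 AU = 3.97338e+11 m.
Transfer semi-major axis: a_t = (r₁ + r₂)/2 = (4.70342e+10 + 3.97338e+11)/2 = 2.22186e+11 m.
Circular speeds: v₁ = √(GM/r₁) = 314.629 m/s, v₂ = √(GM/r₂) = 108.25 m/s.
Transfer speeds (vis-viva v² = GM(2/r − 1/a_t)): v₁ᵗ = 420.747 m/s, v₂ᵗ = 49.8053 m/s.
(a) ΔV₁ = |v₁ᵗ − v₁| ≈ 106.1 m/s = 0.02239 AU/year.
(b) ΔV₂ = |v₂ − v₂ᵗ| ≈ 58.44 m/s = 0.01233 AU/year.
(c) ΔV_total = ΔV₁ + ΔV₂ ≈ 164.6 m/s = 0.03472 AU/year.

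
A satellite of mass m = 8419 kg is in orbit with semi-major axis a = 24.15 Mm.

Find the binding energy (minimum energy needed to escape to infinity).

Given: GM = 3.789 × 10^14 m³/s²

Convert to SI: a = 24.15 Mm = 2.415e+07 m.
Total orbital energy is E = −GMm/(2a); binding energy is E_bind = −E = GMm/(2a).
E_bind = 3.789e+14 · 8419 / (2 · 2.415e+07) J ≈ 6.604e+10 J = 66.04 GJ.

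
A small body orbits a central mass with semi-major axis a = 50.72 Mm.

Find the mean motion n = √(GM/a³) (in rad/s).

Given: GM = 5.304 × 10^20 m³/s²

Convert to SI: a = 50.72 Mm = 5.072e+07 m.
n = √(GM / a³).
n = √(5.304e+20 / (5.072e+07)³) rad/s ≈ 0.06376 rad/s.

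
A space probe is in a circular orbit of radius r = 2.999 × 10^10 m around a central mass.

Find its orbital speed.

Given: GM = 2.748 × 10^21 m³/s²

For a circular orbit, gravity supplies the centripetal force, so v = √(GM / r).
v = √(2.748e+21 / 2.999e+10) m/s ≈ 3.027e+05 m/s = 302.7 km/s.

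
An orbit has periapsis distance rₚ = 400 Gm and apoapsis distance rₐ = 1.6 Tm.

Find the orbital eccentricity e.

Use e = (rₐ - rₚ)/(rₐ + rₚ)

Convert to SI: rₚ = 400 Gm = 4e+11 m; rₐ = 1.6 Tm = 1.6e+12 m.
e = (rₐ − rₚ) / (rₐ + rₚ).
e = (1.6e+12 − 4e+11) / (1.6e+12 + 4e+11) = 1.2e+12 / 2e+12 ≈ 0.6.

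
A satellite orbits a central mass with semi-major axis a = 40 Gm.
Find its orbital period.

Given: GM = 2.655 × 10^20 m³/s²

Convert to SI: a = 40 Gm = 4e+10 m.
Kepler's third law: T = 2π √(a³ / GM).
Substituting a = 4e+10 m and GM = 2.655e+20 m³/s²:
T = 2π √((4e+10)³ / 2.655e+20) s
T ≈ 3.085e+06 s = 35.7 days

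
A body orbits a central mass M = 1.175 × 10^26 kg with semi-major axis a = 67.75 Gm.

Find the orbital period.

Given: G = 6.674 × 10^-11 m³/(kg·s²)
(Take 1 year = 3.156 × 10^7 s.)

Convert to SI: a = 67.75 Gm = 6.775e+10 m.
GM = G · M = 6.674e-11 · 1.175e+26 = 7.84195e+15 m³/s².
Kepler's third law: T = 2π √(a³ / GM).
Substituting a = 6.775e+10 m and GM = 7.84195e+15 m³/s²:
T = 2π √((6.775e+10)³ / 7.84195e+15) s
T ≈ 1.251e+09 s = 39.65 years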